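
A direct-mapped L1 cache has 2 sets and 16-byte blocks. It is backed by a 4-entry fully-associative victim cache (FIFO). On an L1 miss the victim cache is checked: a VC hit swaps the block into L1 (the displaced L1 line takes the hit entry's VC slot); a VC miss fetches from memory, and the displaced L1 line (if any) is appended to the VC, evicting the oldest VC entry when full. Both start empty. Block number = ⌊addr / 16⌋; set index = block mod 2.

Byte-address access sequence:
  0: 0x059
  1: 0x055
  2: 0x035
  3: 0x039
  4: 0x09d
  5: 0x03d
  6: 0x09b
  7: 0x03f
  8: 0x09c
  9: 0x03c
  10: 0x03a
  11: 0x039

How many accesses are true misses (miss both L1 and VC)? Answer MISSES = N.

  [0] addr=0x59 blk=5 s=1: MISS | VC []
  [1] addr=0x55 blk=5 s=1: L1-HIT | VC []
  [2] addr=0x35 blk=3 s=1: MISS | VC [5]
  [3] addr=0x39 blk=3 s=1: L1-HIT | VC [5]
  [4] addr=0x9d blk=9 s=1: MISS | VC [5, 3]
  [5] addr=0x3d blk=3 s=1: VC-HIT | VC [5, 9]
  [6] addr=0x9b blk=9 s=1: VC-HIT | VC [5, 3]
  [7] addr=0x3f blk=3 s=1: VC-HIT | VC [5, 9]
  [8] addr=0x9c blk=9 s=1: VC-HIT | VC [5, 3]
  [9] addr=0x3c blk=3 s=1: VC-HIT | VC [5, 9]
  [10] addr=0x3a blk=3 s=1: L1-HIT | VC [5, 9]
  [11] addr=0x39 blk=3 s=1: L1-HIT | VC [5, 9]

MISSES = 3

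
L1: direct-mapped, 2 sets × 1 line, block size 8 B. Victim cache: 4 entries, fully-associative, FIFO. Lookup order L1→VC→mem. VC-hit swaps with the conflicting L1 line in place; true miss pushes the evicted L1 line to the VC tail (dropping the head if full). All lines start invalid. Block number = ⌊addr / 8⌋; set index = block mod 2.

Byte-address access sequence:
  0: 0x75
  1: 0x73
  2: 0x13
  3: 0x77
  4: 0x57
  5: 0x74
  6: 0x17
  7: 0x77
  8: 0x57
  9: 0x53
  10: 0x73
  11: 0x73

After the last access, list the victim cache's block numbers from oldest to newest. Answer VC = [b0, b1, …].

  [0] addr=0x75 blk=14 s=0: MISS | VC []
  [1] addr=0x73 blk=14 s=0: L1-HIT | VC []
  [2] addr=0x13 blk=2 s=0: MISS | VC [14]
  [3] addr=0x77 blk=14 s=0: VC-HIT | VC [2]
  [4] addr=0x57 blk=10 s=0: MISS | VC [2, 14]
  [5] addr=0x74 blk=14 s=0: VC-HIT | VC [2, 10]
  [6] addr=0x17 blk=2 s=0: VC-HIT | VC [14, 10]
  [7] addr=0x77 blk=14 s=0: VC-HIT | VC [2, 10]
  [8] addr=0x57 blk=10 s=0: VC-HIT | VC [2, 14]
  [9] addr=0x53 blk=10 s=0: L1-HIT | VC [2, 14]
  [10] addr=0x73 blk=14 s=0: VC-HIT | VC [2, 10]
  [11] addr=0x73 blk=14 s=0: L1-HIT | VC [2, 10]

VC = [2, 10]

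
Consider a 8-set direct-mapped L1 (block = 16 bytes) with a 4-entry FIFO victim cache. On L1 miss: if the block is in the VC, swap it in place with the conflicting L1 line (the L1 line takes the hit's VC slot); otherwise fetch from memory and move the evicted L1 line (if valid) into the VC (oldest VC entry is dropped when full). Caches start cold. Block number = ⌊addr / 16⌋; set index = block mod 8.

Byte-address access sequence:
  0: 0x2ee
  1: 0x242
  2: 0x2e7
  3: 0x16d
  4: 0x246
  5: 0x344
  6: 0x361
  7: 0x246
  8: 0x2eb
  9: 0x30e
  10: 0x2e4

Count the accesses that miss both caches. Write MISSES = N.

#0 0x2ee→b46/s6 MISS; vc=[]
#1 0x242→b36/s4 MISS; vc=[]
#2 0x2e7→b46/s6 L1-HIT; vc=[]
#3 0x16d→b22/s6 MISS; vc=[46]
#4 0x246→b36/s4 L1-HIT; vc=[46]
#5 0x344→b52/s4 MISS; vc=[46,36]
#6 0x361→b54/s6 MISS; vc=[46,36,22]
#7 0x246→b36/s4 VC-HIT; vc=[46,52,22]
#8 0x2eb→b46/s6 VC-HIT; vc=[54,52,22]
#9 0x30e→b48/s0 MISS; vc=[54,52,22]
#10 0x2e4→b46/s6 L1-HIT; vc=[54,52,22]

MISSES = 6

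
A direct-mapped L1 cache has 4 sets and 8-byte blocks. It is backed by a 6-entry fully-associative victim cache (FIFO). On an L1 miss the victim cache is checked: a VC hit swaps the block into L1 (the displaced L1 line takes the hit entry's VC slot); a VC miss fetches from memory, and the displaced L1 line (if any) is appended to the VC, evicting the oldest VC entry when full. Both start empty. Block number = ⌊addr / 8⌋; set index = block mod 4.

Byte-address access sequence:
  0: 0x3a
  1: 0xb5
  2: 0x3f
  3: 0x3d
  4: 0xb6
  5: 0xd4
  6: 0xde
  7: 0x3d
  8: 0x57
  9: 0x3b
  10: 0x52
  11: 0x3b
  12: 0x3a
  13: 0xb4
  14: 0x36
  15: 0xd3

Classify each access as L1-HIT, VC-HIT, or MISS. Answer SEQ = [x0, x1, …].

  [0] addr=0x3a blk=7 s=3: MISS | VC []
  [1] addr=0xb5 blk=22 s=2: MISS | VC []
  [2] addr=0x3f blk=7 s=3: L1-HIT | VC []
  [3] addr=0x3d blk=7 s=3: L1-HIT | VC []
  [4] addr=0xb6 blk=22 s=2: L1-HIT | VC []
  [5] addr=0xd4 blk=26 s=2: MISS | VC [22]
  [6] addr=0xde blk=27 s=3: MISS | VC [22, 7]
  [7] addr=0x3d blk=7 s=3: VC-HIT | VC [22, 27]
  [8] addr=0x57 blk=10 s=2: MISS | VC [22, 27, 26]
  [9] addr=0x3b blk=7 s=3: L1-HIT | VC [22, 27, 26]
  [10] addr=0x52 blk=10 s=2: L1-HIT | VC [22, 27, 26]
  [11] addr=0x3b blk=7 s=3: L1-HIT | VC [22, 27, 26]
  [12] addr=0x3a blk=7 s=3: L1-HIT | VC [22, 27, 26]
  [13] addr=0xb4 blk=22 s=2: VC-HIT | VC [10, 27, 26]
  [14] addr=0x36 blk=6 s=2: MISS | VC [10, 27, 26, 22]
  [15] addr=0xd3 blk=26 s=2: VC-HIT | VC [10, 27, 6, 22]

SEQ = [MISS, MISS, L1-HIT, L1-HIT, L1-HIT, MISS, MISS, VC-HIT, MISS, L1-HIT, L1-HIT, L1-HIT, L1-HIT, VC-HIT, MISS, VC-HIT]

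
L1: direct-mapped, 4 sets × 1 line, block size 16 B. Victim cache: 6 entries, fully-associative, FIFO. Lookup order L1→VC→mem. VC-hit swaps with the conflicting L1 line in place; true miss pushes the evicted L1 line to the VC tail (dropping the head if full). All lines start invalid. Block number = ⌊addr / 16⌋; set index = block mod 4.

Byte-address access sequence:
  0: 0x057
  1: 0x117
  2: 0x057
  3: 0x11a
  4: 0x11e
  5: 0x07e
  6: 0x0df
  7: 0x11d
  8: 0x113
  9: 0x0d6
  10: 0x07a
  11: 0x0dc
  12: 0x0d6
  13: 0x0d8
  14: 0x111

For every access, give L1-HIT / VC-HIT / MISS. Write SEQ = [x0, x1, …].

SEQ = [MISS, MISS, VC-HIT, VC-HIT, L1-HIT, MISS, MISS, VC-HIT, L1-HIT, VC-HIT, L1-HIT, L1-HIT, L1-HIT, L1-HIT, VC-HIT]

  [0] addr=0x57 blk=5 s=1: MISS | VC []
  [1] addr=0x117 blk=17 s=1: MISS | VC [5]
  [2] addr=0x57 blk=5 s=1: VC-HIT | VC [17]
  [3] addr=0x11a blk=17 s=1: VC-HIT | VC [5]
  [4] addr=0x11e blk=17 s=1: L1-HIT | VC [5]
  [5] addr=0x7e blk=7 s=3: MISS | VC [5]
  [6] addr=0xdf blk=13 s=1: MISS | VC [5, 17]
  [7] addr=0x11d blk=17 s=1: VC-HIT | VC [5, 13]
  [8] addr=0x113 blk=17 s=1: L1-HIT | VC [5, 13]
  [9] addr=0xd6 blk=13 s=1: VC-HIT | VC [5, 17]
  [10] addr=0x7a blk=7 s=3: L1-HIT | VC [5, 17]
  [11] addr=0xdc blk=13 s=1: L1-HIT | VC [5, 17]
  [12] addr=0xd6 blk=13 s=1: L1-HIT | VC [5, 17]
  [13] addr=0xd8 blk=13 s=1: L1-HIT | VC [5, 17]
  [14] addr=0x111 blk=17 s=1: VC-HIT | VC [5, 13]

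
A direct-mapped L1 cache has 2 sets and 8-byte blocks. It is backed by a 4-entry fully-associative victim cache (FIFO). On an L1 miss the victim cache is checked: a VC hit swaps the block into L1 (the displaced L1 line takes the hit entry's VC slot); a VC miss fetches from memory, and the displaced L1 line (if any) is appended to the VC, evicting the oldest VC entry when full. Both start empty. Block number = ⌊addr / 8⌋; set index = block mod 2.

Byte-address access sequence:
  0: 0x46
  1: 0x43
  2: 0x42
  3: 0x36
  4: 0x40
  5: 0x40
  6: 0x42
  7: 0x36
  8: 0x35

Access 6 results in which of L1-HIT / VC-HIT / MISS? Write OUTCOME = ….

0: 0x46 (blk 8, set 0) → MISS  vc=[]
1: 0x43 (blk 8, set 0) → L1-HIT  vc=[]
2: 0x42 (blk 8, set 0) → L1-HIT  vc=[]
3: 0x36 (blk 6, set 0) → MISS  vc=[8]
4: 0x40 (blk 8, set 0) → VC-HIT  vc=[6]
5: 0x40 (blk 8, set 0) → L1-HIT  vc=[6]
6: 0x42 (blk 8, set 0) → L1-HIT  vc=[6]
7: 0x36 (blk 6, set 0) → VC-HIT  vc=[8]
8: 0x35 (blk 6, set 0) → L1-HIT  vc=[8]

OUTCOME = L1-HIT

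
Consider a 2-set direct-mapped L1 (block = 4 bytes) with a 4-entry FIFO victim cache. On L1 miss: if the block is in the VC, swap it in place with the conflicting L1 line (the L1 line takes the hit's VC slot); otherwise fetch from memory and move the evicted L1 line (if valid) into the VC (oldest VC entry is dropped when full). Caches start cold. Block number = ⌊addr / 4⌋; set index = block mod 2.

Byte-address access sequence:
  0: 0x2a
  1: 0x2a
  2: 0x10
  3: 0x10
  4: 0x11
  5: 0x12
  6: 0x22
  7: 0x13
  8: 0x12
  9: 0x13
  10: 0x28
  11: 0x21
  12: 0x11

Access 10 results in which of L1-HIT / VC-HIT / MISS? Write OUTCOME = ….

  [0] addr=0x2a blk=10 s=0: MISS | VC []
  [1] addr=0x2a blk=10 s=0: L1-HIT | VC []
  [2] addr=0x10 blk=4 s=0: MISS | VC [10]
  [3] addr=0x10 blk=4 s=0: L1-HIT | VC [10]
  [4] addr=0x11 blk=4 s=0: L1-HIT | VC [10]
  [5] addr=0x12 blk=4 s=0: L1-HIT | VC [10]
  [6] addr=0x22 blk=8 s=0: MISS | VC [10, 4]
  [7] addr=0x13 blk=4 s=0: VC-HIT | VC [10, 8]
  [8] addr=0x12 blk=4 s=0: L1-HIT | VC [10, 8]
  [9] addr=0x13 blk=4 s=0: L1-HIT | VC [10, 8]
  [10] addr=0x28 blk=10 s=0: VC-HIT | VC [4, 8]
  [11] addr=0x21 blk=8 s=0: VC-HIT | VC [4, 10]
  [12] addr=0x11 blk=4 s=0: VC-HIT | VC [8, 10]

OUTCOME = VC-HIT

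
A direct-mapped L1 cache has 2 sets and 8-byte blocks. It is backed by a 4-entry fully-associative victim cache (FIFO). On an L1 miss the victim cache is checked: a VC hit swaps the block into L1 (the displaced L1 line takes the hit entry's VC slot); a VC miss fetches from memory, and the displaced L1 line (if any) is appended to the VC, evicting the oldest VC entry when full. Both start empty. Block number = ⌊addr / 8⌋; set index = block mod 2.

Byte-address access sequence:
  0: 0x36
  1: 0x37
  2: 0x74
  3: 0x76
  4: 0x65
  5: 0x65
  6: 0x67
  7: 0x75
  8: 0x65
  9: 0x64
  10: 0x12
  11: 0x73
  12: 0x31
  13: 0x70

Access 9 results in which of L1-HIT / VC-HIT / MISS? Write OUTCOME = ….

OUTCOME = L1-HIT

  [0] addr=0x36 blk=6 s=0: MISS | VC []
  [1] addr=0x37 blk=6 s=0: L1-HIT | VC []
  [2] addr=0x74 blk=14 s=0: MISS | VC [6]
  [3] addr=0x76 blk=14 s=0: L1-HIT | VC [6]
  [4] addr=0x65 blk=12 s=0: MISS | VC [6, 14]
  [5] addr=0x65 blk=12 s=0: L1-HIT | VC [6, 14]
  [6] addr=0x67 blk=12 s=0: L1-HIT | VC [6, 14]
  [7] addr=0x75 blk=14 s=0: VC-HIT | VC [6, 12]
  [8] addr=0x65 blk=12 s=0: VC-HIT | VC [6, 14]
  [9] addr=0x64 blk=12 s=0: L1-HIT | VC [6, 14]
  [10] addr=0x12 blk=2 s=0: MISS | VC [6, 14, 12]
  [11] addr=0x73 blk=14 s=0: VC-HIT | VC [6, 2, 12]
  [12] addr=0x31 blk=6 s=0: VC-HIT | VC [14, 2, 12]
  [13] addr=0x70 blk=14 s=0: VC-HIT | VC [6, 2, 12]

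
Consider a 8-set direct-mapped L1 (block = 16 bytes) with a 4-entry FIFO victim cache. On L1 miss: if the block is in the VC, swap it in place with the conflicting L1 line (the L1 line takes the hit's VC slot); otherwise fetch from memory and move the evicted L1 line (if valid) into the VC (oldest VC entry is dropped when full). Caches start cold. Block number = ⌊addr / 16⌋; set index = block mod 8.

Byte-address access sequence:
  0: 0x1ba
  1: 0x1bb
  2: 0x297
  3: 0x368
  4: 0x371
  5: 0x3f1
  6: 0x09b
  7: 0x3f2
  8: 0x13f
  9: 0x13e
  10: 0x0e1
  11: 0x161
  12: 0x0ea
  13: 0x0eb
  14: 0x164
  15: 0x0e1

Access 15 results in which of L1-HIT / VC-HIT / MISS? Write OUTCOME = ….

OUTCOME = VC-HIT

0: 0x1ba (blk 27, set 3) → MISS  vc=[]
1: 0x1bb (blk 27, set 3) → L1-HIT  vc=[]
2: 0x297 (blk 41, set 1) → MISS  vc=[]
3: 0x368 (blk 54, set 6) → MISS  vc=[]
4: 0x371 (blk 55, set 7) → MISS  vc=[]
5: 0x3f1 (blk 63, set 7) → MISS  vc=[55]
6: 0x9b (blk 9, set 1) → MISS  vc=[55, 41]
7: 0x3f2 (blk 63, set 7) → L1-HIT  vc=[55, 41]
8: 0x13f (blk 19, set 3) → MISS  vc=[55, 41, 27]
9: 0x13e (blk 19, set 3) → L1-HIT  vc=[55, 41, 27]
10: 0xe1 (blk 14, set 6) → MISS  vc=[55, 41, 27, 54]
11: 0x161 (blk 22, set 6) → MISS  vc=[41, 27, 54, 14]
12: 0xea (blk 14, set 6) → VC-HIT  vc=[41, 27, 54, 22]
13: 0xeb (blk 14, set 6) → L1-HIT  vc=[41, 27, 54, 22]
14: 0x164 (blk 22, set 6) → VC-HIT  vc=[41, 27, 54, 14]
15: 0xe1 (blk 14, set 6) → VC-HIT  vc=[41, 27, 54, 22]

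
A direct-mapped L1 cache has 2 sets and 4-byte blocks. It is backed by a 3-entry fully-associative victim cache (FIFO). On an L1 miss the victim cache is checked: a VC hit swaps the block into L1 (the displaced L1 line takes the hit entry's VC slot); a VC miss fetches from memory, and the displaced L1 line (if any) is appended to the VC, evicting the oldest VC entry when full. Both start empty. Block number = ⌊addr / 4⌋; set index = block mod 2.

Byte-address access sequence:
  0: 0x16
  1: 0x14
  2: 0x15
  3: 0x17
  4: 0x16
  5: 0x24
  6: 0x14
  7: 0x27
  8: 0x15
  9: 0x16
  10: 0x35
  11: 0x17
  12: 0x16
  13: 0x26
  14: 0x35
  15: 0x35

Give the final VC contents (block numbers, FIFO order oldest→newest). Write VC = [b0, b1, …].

VC = [5, 9]

#0 0x16→b5/s1 MISS; vc=[]
#1 0x14→b5/s1 L1-HIT; vc=[]
#2 0x15→b5/s1 L1-HIT; vc=[]
#3 0x17→b5/s1 L1-HIT; vc=[]
#4 0x16→b5/s1 L1-HIT; vc=[]
#5 0x24→b9/s1 MISS; vc=[5]
#6 0x14→b5/s1 VC-HIT; vc=[9]
#7 0x27→b9/s1 VC-HIT; vc=[5]
#8 0x15→b5/s1 VC-HIT; vc=[9]
#9 0x16→b5/s1 L1-HIT; vc=[9]
#10 0x35→b13/s1 MISS; vc=[9,5]
#11 0x17→b5/s1 VC-HIT; vc=[9,13]
#12 0x16→b5/s1 L1-HIT; vc=[9,13]
#13 0x26→b9/s1 VC-HIT; vc=[5,13]
#14 0x35→b13/s1 VC-HIT; vc=[5,9]
#15 0x35→b13/s1 L1-HIT; vc=[5,9]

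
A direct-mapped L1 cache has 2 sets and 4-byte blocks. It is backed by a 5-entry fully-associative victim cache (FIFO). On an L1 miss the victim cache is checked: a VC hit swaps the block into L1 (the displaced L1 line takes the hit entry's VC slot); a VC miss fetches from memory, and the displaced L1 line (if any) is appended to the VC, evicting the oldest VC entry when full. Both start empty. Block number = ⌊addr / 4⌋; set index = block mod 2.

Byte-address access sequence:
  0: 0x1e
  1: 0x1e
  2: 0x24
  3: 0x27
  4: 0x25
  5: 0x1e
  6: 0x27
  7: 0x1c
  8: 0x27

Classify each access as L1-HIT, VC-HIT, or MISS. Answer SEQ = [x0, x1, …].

0: 0x1e (blk 7, set 1) → MISS  vc=[]
1: 0x1e (blk 7, set 1) → L1-HIT  vc=[]
2: 0x24 (blk 9, set 1) → MISS  vc=[7]
3: 0x27 (blk 9, set 1) → L1-HIT  vc=[7]
4: 0x25 (blk 9, set 1) → L1-HIT  vc=[7]
5: 0x1e (blk 7, set 1) → VC-HIT  vc=[9]
6: 0x27 (blk 9, set 1) → VC-HIT  vc=[7]
7: 0x1c (blk 7, set 1) → VC-HIT  vc=[9]
8: 0x27 (blk 9, set 1) → VC-HIT  vc=[7]

SEQ = [MISS, L1-HIT, MISS, L1-HIT, L1-HIT, VC-HIT, VC-HIT, VC-HIT, VC-HIT]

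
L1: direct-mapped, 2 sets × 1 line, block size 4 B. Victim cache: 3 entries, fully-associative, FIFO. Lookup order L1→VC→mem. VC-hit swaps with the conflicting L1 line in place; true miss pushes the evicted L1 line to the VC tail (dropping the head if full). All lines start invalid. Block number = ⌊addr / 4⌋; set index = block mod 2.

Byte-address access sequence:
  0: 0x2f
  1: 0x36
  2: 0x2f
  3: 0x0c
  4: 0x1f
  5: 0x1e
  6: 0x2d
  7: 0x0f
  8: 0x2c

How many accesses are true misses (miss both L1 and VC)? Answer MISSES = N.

0: 0x2f (blk 11, set 1) → MISS  vc=[]
1: 0x36 (blk 13, set 1) → MISS  vc=[11]
2: 0x2f (blk 11, set 1) → VC-HIT  vc=[13]
3: 0xc (blk 3, set 1) → MISS  vc=[13, 11]
4: 0x1f (blk 7, set 1) → MISS  vc=[13, 11, 3]
5: 0x1e (blk 7, set 1) → L1-HIT  vc=[13, 11, 3]
6: 0x2d (blk 11, set 1) → VC-HIT  vc=[13, 7, 3]
7: 0xf (blk 3, set 1) → VC-HIT  vc=[13, 7, 11]
8: 0x2c (blk 11, set 1) → VC-HIT  vc=[13, 7, 3]

MISSES = 4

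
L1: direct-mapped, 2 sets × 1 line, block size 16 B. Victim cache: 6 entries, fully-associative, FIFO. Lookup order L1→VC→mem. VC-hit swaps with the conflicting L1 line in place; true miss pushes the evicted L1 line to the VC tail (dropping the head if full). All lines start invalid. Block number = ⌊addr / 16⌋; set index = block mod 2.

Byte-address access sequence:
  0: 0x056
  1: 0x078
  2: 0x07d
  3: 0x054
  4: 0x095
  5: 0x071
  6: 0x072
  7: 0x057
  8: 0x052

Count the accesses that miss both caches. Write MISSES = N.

#0 0x56→b5/s1 MISS; vc=[]
#1 0x78→b7/s1 MISS; vc=[5]
#2 0x7d→b7/s1 L1-HIT; vc=[5]
#3 0x54→b5/s1 VC-HIT; vc=[7]
#4 0x95→b9/s1 MISS; vc=[7,5]
#5 0x71→b7/s1 VC-HIT; vc=[9,5]
#6 0x72→b7/s1 L1-HIT; vc=[9,5]
#7 0x57→b5/s1 VC-HIT; vc=[9,7]
#8 0x52→b5/s1 L1-HIT; vc=[9,7]

MISSES = 3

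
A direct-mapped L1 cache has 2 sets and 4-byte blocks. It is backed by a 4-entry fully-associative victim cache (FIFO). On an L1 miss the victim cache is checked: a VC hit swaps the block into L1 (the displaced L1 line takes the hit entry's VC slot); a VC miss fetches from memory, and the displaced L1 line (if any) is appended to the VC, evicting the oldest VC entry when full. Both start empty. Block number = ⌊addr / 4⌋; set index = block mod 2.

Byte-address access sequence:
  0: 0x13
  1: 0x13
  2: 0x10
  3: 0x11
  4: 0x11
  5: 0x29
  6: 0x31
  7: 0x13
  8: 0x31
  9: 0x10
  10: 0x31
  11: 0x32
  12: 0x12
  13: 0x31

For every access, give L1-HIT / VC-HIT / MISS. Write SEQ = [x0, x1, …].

SEQ = [MISS, L1-HIT, L1-HIT, L1-HIT, L1-HIT, MISS, MISS, VC-HIT, VC-HIT, VC-HIT, VC-HIT, L1-HIT, VC-HIT, VC-HIT]

#0 0x13→b4/s0 MISS; vc=[]
#1 0x13→b4/s0 L1-HIT; vc=[]
#2 0x10→b4/s0 L1-HIT; vc=[]
#3 0x11→b4/s0 L1-HIT; vc=[]
#4 0x11→b4/s0 L1-HIT; vc=[]
#5 0x29→b10/s0 MISS; vc=[4]
#6 0x31→b12/s0 MISS; vc=[4,10]
#7 0x13→b4/s0 VC-HIT; vc=[12,10]
#8 0x31→b12/s0 VC-HIT; vc=[4,10]
#9 0x10→b4/s0 VC-HIT; vc=[12,10]
#10 0x31→b12/s0 VC-HIT; vc=[4,10]
#11 0x32→b12/s0 L1-HIT; vc=[4,10]
#12 0x12→b4/s0 VC-HIT; vc=[12,10]
#13 0x31→b12/s0 VC-HIT; vc=[4,10]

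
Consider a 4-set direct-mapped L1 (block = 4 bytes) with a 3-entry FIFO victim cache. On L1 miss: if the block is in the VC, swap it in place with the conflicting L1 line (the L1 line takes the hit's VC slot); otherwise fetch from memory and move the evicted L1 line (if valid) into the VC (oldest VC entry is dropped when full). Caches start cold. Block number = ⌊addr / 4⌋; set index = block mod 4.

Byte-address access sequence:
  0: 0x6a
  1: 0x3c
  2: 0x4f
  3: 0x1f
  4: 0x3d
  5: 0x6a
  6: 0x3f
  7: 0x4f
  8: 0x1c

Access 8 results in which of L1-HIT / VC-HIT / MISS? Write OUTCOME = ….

0: 0x6a (blk 26, set 2) → MISS  vc=[]
1: 0x3c (blk 15, set 3) → MISS  vc=[]
2: 0x4f (blk 19, set 3) → MISS  vc=[15]
3: 0x1f (blk 7, set 3) → MISS  vc=[15, 19]
4: 0x3d (blk 15, set 3) → VC-HIT  vc=[7, 19]
5: 0x6a (blk 26, set 2) → L1-HIT  vc=[7, 19]
6: 0x3f (blk 15, set 3) → L1-HIT  vc=[7, 19]
7: 0x4f (blk 19, set 3) → VC-HIT  vc=[7, 15]
8: 0x1c (blk 7, set 3) → VC-HIT  vc=[19, 15]

OUTCOME = VC-HIT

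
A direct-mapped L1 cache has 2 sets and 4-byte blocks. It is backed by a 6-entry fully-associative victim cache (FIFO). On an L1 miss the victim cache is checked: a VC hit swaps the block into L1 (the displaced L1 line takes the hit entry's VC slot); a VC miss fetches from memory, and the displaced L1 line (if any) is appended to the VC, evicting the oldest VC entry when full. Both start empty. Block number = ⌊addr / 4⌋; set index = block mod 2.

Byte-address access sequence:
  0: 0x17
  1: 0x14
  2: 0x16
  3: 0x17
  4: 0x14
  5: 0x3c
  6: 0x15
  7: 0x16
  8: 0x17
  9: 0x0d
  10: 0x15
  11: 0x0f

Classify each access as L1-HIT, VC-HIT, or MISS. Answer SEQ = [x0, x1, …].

0: 0x17 (blk 5, set 1) → MISS  vc=[]
1: 0x14 (blk 5, set 1) → L1-HIT  vc=[]
2: 0x16 (blk 5, set 1) → L1-HIT  vc=[]
3: 0x17 (blk 5, set 1) → L1-HIT  vc=[]
4: 0x14 (blk 5, set 1) → L1-HIT  vc=[]
5: 0x3c (blk 15, set 1) → MISS  vc=[5]
6: 0x15 (blk 5, set 1) → VC-HIT  vc=[15]
7: 0x16 (blk 5, set 1) → L1-HIT  vc=[15]
8: 0x17 (blk 5, set 1) → L1-HIT  vc=[15]
9: 0xd (blk 3, set 1) → MISS  vc=[15, 5]
10: 0x15 (blk 5, set 1) → VC-HIT  vc=[15, 3]
11: 0xf (blk 3, set 1) → VC-HIT  vc=[15, 5]

SEQ = [MISS, L1-HIT, L1-HIT, L1-HIT, L1-HIT, MISS, VC-HIT, L1-HIT, L1-HIT, MISS, VC-HIT, VC-HIT]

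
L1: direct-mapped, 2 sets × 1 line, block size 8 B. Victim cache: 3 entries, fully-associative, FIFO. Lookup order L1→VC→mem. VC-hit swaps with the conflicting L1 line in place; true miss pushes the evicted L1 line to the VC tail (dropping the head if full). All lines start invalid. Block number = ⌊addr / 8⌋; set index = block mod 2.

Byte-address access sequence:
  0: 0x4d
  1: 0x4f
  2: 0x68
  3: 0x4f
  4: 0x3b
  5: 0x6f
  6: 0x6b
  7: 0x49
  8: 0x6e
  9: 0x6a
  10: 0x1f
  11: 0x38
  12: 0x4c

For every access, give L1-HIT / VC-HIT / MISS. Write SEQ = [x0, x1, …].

0: 0x4d (blk 9, set 1) → MISS  vc=[]
1: 0x4f (blk 9, set 1) → L1-HIT  vc=[]
2: 0x68 (blk 13, set 1) → MISS  vc=[9]
3: 0x4f (blk 9, set 1) → VC-HIT  vc=[13]
4: 0x3b (blk 7, set 1) → MISS  vc=[13, 9]
5: 0x6f (blk 13, set 1) → VC-HIT  vc=[7, 9]
6: 0x6b (blk 13, set 1) → L1-HIT  vc=[7, 9]
7: 0x49 (blk 9, set 1) → VC-HIT  vc=[7, 13]
8: 0x6e (blk 13, set 1) → VC-HIT  vc=[7, 9]
9: 0x6a (blk 13, set 1) → L1-HIT  vc=[7, 9]
10: 0x1f (blk 3, set 1) → MISS  vc=[7, 9, 13]
11: 0x38 (blk 7, set 1) → VC-HIT  vc=[3, 9, 13]
12: 0x4c (blk 9, set 1) → VC-HIT  vc=[3, 7, 13]

SEQ = [MISS, L1-HIT, MISS, VC-HIT, MISS, VC-HIT, L1-HIT, VC-HIT, VC-HIT, L1-HIT, MISS, VC-HIT, VC-HIT]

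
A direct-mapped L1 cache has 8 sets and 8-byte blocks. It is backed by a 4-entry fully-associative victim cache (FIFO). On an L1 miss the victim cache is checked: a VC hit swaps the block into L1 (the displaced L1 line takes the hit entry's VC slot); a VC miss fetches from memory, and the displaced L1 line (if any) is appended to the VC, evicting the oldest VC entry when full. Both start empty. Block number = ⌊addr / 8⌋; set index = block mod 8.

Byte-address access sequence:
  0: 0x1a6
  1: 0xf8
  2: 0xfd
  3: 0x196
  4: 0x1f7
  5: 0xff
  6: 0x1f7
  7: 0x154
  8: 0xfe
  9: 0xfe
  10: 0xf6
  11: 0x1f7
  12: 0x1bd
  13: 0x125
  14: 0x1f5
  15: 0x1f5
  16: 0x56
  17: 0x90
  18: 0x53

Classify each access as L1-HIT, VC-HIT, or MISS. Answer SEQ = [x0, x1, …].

SEQ = [MISS, MISS, L1-HIT, MISS, MISS, L1-HIT, L1-HIT, MISS, L1-HIT, L1-HIT, MISS, VC-HIT, MISS, MISS, L1-HIT, L1-HIT, MISS, MISS, VC-HIT]

0: 0x1a6 (blk 52, set 4) → MISS  vc=[]
1: 0xf8 (blk 31, set 7) → MISS  vc=[]
2: 0xfd (blk 31, set 7) → L1-HIT  vc=[]
3: 0x196 (blk 50, set 2) → MISS  vc=[]
4: 0x1f7 (blk 62, set 6) → MISS  vc=[]
5: 0xff (blk 31, set 7) → L1-HIT  vc=[]
6: 0x1f7 (blk 62, set 6) → L1-HIT  vc=[]
7: 0x154 (blk 42, set 2) → MISS  vc=[50]
8: 0xfe (blk 31, set 7) → L1-HIT  vc=[50]
9: 0xfe (blk 31, set 7) → L1-HIT  vc=[50]
10: 0xf6 (blk 30, set 6) → MISS  vc=[50, 62]
11: 0x1f7 (blk 62, set 6) → VC-HIT  vc=[50, 30]
12: 0x1bd (blk 55, set 7) → MISS  vc=[50, 30, 31]
13: 0x125 (blk 36, set 4) → MISS  vc=[50, 30, 31, 52]
14: 0x1f5 (blk 62, set 6) → L1-HIT  vc=[50, 30, 31, 52]
15: 0x1f5 (blk 62, set 6) → L1-HIT  vc=[50, 30, 31, 52]
16: 0x56 (blk 10, set 2) → MISS  vc=[30, 31, 52, 42]
17: 0x90 (blk 18, set 2) → MISS  vc=[31, 52, 42, 10]
18: 0x53 (blk 10, set 2) → VC-HIT  vc=[31, 52, 42, 18]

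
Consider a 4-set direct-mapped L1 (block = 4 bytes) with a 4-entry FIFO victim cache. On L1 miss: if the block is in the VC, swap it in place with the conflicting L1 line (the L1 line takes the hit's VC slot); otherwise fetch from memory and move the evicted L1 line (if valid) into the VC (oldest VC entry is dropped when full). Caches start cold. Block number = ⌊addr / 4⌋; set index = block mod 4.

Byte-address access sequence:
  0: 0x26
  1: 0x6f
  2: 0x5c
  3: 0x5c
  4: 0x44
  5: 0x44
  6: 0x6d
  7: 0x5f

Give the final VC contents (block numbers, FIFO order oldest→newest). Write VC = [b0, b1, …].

  [0] addr=0x26 blk=9 s=1: MISS | VC []
  [1] addr=0x6f blk=27 s=3: MISS | VC []
  [2] addr=0x5c blk=23 s=3: MISS | VC [27]
  [3] addr=0x5c blk=23 s=3: L1-HIT | VC [27]
  [4] addr=0x44 blk=17 s=1: MISS | VC [27, 9]
  [5] addr=0x44 blk=17 s=1: L1-HIT | VC [27, 9]
  [6] addr=0x6d blk=27 s=3: VC-HIT | VC [23, 9]
  [7] addr=0x5f blk=23 s=3: VC-HIT | VC [27, 9]

VC = [27, 9]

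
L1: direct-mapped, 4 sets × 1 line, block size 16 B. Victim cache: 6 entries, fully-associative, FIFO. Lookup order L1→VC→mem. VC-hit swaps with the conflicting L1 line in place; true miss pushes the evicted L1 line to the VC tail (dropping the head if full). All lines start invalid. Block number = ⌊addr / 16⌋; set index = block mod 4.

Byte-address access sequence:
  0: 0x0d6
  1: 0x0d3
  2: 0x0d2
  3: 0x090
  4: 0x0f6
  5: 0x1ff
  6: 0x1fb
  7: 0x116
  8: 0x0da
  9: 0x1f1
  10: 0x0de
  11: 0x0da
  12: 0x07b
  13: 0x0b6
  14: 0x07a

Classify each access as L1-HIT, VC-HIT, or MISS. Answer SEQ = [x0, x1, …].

#0 0xd6→b13/s1 MISS; vc=[]
#1 0xd3→b13/s1 L1-HIT; vc=[]
#2 0xd2→b13/s1 L1-HIT; vc=[]
#3 0x90→b9/s1 MISS; vc=[13]
#4 0xf6→b15/s3 MISS; vc=[13]
#5 0x1ff→b31/s3 MISS; vc=[13,15]
#6 0x1fb→b31/s3 L1-HIT; vc=[13,15]
#7 0x116→b17/s1 MISS; vc=[13,15,9]
#8 0xda→b13/s1 VC-HIT; vc=[17,15,9]
#9 0x1f1→b31/s3 L1-HIT; vc=[17,15,9]
#10 0xde→b13/s1 L1-HIT; vc=[17,15,9]
#11 0xda→b13/s1 L1-HIT; vc=[17,15,9]
#12 0x7b→b7/s3 MISS; vc=[17,15,9,31]
#13 0xb6→b11/s3 MISS; vc=[17,15,9,31,7]
#14 0x7a→b7/s3 VC-HIT; vc=[17,15,9,31,11]

SEQ = [MISS, L1-HIT, L1-HIT, MISS, MISS, MISS, L1-HIT, MISS, VC-HIT, L1-HIT, L1-HIT, L1-HIT, MISS, MISS, VC-HIT]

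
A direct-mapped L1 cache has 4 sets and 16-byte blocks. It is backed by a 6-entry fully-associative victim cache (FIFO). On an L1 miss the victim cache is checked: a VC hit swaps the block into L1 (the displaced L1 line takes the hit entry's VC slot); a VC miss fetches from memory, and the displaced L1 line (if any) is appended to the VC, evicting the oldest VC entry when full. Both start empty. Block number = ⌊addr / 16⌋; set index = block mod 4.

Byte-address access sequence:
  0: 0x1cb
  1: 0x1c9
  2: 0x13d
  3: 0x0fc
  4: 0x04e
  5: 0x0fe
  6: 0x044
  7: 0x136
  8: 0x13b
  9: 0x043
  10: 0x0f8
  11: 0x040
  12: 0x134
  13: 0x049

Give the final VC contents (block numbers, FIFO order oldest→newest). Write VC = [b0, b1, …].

VC = [15, 28]

0: 0x1cb (blk 28, set 0) → MISS  vc=[]
1: 0x1c9 (blk 28, set 0) → L1-HIT  vc=[]
2: 0x13d (blk 19, set 3) → MISS  vc=[]
3: 0xfc (blk 15, set 3) → MISS  vc=[19]
4: 0x4e (blk 4, set 0) → MISS  vc=[19, 28]
5: 0xfe (blk 15, set 3) → L1-HIT  vc=[19, 28]
6: 0x44 (blk 4, set 0) → L1-HIT  vc=[19, 28]
7: 0x136 (blk 19, set 3) → VC-HIT  vc=[15, 28]
8: 0x13b (blk 19, set 3) → L1-HIT  vc=[15, 28]
9: 0x43 (blk 4, set 0) → L1-HIT  vc=[15, 28]
10: 0xf8 (blk 15, set 3) → VC-HIT  vc=[19, 28]
11: 0x40 (blk 4, set 0) → L1-HIT  vc=[19, 28]
12: 0x134 (blk 19, set 3) → VC-HIT  vc=[15, 28]
13: 0x49 (blk 4, set 0) → L1-HIT  vc=[15, 28]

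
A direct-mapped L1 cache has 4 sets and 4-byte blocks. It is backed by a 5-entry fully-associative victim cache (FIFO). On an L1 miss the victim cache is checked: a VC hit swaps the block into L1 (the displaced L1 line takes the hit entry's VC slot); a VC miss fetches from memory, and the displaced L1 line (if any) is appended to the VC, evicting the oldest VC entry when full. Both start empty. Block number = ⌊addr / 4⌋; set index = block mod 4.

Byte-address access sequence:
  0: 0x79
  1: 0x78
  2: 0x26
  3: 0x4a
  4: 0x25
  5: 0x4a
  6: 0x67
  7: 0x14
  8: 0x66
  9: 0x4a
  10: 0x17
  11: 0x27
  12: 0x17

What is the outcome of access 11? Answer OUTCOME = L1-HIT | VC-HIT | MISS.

0: 0x79 (blk 30, set 2) → MISS  vc=[]
1: 0x78 (blk 30, set 2) → L1-HIT  vc=[]
2: 0x26 (blk 9, set 1) → MISS  vc=[]
3: 0x4a (blk 18, set 2) → MISS  vc=[30]
4: 0x25 (blk 9, set 1) → L1-HIT  vc=[30]
5: 0x4a (blk 18, set 2) → L1-HIT  vc=[30]
6: 0x67 (blk 25, set 1) → MISS  vc=[30, 9]
7: 0x14 (blk 5, set 1) → MISS  vc=[30, 9, 25]
8: 0x66 (blk 25, set 1) → VC-HIT  vc=[30, 9, 5]
9: 0x4a (blk 18, set 2) → L1-HIT  vc=[30, 9, 5]
10: 0x17 (blk 5, set 1) → VC-HIT  vc=[30, 9, 25]
11: 0x27 (blk 9, set 1) → VC-HIT  vc=[30, 5, 25]
12: 0x17 (blk 5, set 1) → VC-HIT  vc=[30, 9, 25]

OUTCOME = VC-HIT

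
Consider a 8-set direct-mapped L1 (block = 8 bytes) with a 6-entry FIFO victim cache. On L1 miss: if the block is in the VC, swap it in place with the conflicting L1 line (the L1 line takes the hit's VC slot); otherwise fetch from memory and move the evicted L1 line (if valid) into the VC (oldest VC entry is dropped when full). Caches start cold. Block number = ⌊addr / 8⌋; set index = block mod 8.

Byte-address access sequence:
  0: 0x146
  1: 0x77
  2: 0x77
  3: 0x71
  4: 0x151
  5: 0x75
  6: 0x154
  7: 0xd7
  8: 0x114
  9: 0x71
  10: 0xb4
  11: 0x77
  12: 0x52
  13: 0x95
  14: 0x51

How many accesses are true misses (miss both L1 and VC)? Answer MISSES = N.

  [0] addr=0x146 blk=40 s=0: MISS | VC []
  [1] addr=0x77 blk=14 s=6: MISS | VC []
  [2] addr=0x77 blk=14 s=6: L1-HIT | VC []
  [3] addr=0x71 blk=14 s=6: L1-HIT | VC []
  [4] addr=0x151 blk=42 s=2: MISS | VC []
  [5] addr=0x75 blk=14 s=6: L1-HIT | VC []
  [6] addr=0x154 blk=42 s=2: L1-HIT | VC []
  [7] addr=0xd7 blk=26 s=2: MISS | VC [42]
  [8] addr=0x114 blk=34 s=2: MISS | VC [42, 26]
  [9] addr=0x71 blk=14 s=6: L1-HIT | VC [42, 26]
  [10] addr=0xb4 blk=22 s=6: MISS | VC [42, 26, 14]
  [11] addr=0x77 blk=14 s=6: VC-HIT | VC [42, 26, 22]
  [12] addr=0x52 blk=10 s=2: MISS | VC [42, 26, 22, 34]
  [13] addr=0x95 blk=18 s=2: MISS | VC [42, 26, 22, 34, 10]
  [14] addr=0x51 blk=10 s=2: VC-HIT | VC [42, 26, 22, 34, 18]

MISSES = 8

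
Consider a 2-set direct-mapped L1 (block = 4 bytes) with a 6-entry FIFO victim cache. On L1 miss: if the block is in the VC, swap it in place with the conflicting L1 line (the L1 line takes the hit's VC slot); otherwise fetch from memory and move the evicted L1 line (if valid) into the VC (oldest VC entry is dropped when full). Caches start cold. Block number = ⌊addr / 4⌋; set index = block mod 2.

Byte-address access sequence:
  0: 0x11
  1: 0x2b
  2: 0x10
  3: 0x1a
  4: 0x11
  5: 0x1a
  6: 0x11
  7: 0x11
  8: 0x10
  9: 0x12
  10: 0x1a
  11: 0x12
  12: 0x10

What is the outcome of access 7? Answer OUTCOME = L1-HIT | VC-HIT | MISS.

OUTCOME = L1-HIT

#0 0x11→b4/s0 MISS; vc=[]
#1 0x2b→b10/s0 MISS; vc=[4]
#2 0x10→b4/s0 VC-HIT; vc=[10]
#3 0x1a→b6/s0 MISS; vc=[10,4]
#4 0x11→b4/s0 VC-HIT; vc=[10,6]
#5 0x1a→b6/s0 VC-HIT; vc=[10,4]
#6 0x11→b4/s0 VC-HIT; vc=[10,6]
#7 0x11→b4/s0 L1-HIT; vc=[10,6]
#8 0x10→b4/s0 L1-HIT; vc=[10,6]
#9 0x12→b4/s0 L1-HIT; vc=[10,6]
#10 0x1a→b6/s0 VC-HIT; vc=[10,4]
#11 0x12→b4/s0 VC-HIT; vc=[10,6]
#12 0x10→b4/s0 L1-HIT; vc=[10,6]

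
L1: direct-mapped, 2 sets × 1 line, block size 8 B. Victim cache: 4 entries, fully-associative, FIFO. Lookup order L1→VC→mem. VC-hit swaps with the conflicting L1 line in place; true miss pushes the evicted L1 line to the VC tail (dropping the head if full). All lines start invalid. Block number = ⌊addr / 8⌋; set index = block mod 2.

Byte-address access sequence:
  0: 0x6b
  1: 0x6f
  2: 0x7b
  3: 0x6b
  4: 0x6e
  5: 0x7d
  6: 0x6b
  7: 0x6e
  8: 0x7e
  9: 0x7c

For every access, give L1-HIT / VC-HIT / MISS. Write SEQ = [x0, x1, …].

SEQ = [MISS, L1-HIT, MISS, VC-HIT, L1-HIT, VC-HIT, VC-HIT, L1-HIT, VC-HIT, L1-HIT]

  [0] addr=0x6b blk=13 s=1: MISS | VC []
  [1] addr=0x6f blk=13 s=1: L1-HIT | VC []
  [2] addr=0x7b blk=15 s=1: MISS | VC [13]
  [3] addr=0x6b blk=13 s=1: VC-HIT | VC [15]
  [4] addr=0x6e blk=13 s=1: L1-HIT | VC [15]
  [5] addr=0x7d blk=15 s=1: VC-HIT | VC [13]
  [6] addr=0x6b blk=13 s=1: VC-HIT | VC [15]
  [7] addr=0x6e blk=13 s=1: L1-HIT | VC [15]
  [8] addr=0x7e blk=15 s=1: VC-HIT | VC [13]
  [9] addr=0x7c blk=15 s=1: L1-HIT | VC [13]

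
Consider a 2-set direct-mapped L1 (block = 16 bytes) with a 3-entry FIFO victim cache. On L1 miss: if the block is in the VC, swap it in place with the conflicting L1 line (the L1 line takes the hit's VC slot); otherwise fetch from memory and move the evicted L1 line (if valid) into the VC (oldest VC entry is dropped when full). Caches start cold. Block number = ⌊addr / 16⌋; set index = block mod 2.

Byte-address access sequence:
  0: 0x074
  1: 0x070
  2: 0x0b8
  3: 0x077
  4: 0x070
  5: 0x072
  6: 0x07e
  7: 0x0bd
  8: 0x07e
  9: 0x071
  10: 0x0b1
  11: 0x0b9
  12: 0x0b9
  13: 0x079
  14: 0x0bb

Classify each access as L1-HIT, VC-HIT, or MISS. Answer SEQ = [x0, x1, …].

SEQ = [MISS, L1-HIT, MISS, VC-HIT, L1-HIT, L1-HIT, L1-HIT, VC-HIT, VC-HIT, L1-HIT, VC-HIT, L1-HIT, L1-HIT, VC-HIT, VC-HIT]

0: 0x74 (blk 7, set 1) → MISS  vc=[]
1: 0x70 (blk 7, set 1) → L1-HIT  vc=[]
2: 0xb8 (blk 11, set 1) → MISS  vc=[7]
3: 0x77 (blk 7, set 1) → VC-HIT  vc=[11]
4: 0x70 (blk 7, set 1) → L1-HIT  vc=[11]
5: 0x72 (blk 7, set 1) → L1-HIT  vc=[11]
6: 0x7e (blk 7, set 1) → L1-HIT  vc=[11]
7: 0xbd (blk 11, set 1) → VC-HIT  vc=[7]
8: 0x7e (blk 7, set 1) → VC-HIT  vc=[11]
9: 0x71 (blk 7, set 1) → L1-HIT  vc=[11]
10: 0xb1 (blk 11, set 1) → VC-HIT  vc=[7]
11: 0xb9 (blk 11, set 1) → L1-HIT  vc=[7]
12: 0xb9 (blk 11, set 1) → L1-HIT  vc=[7]
13: 0x79 (blk 7, set 1) → VC-HIT  vc=[11]
14: 0xbb (blk 11, set 1) → VC-HIT  vc=[7]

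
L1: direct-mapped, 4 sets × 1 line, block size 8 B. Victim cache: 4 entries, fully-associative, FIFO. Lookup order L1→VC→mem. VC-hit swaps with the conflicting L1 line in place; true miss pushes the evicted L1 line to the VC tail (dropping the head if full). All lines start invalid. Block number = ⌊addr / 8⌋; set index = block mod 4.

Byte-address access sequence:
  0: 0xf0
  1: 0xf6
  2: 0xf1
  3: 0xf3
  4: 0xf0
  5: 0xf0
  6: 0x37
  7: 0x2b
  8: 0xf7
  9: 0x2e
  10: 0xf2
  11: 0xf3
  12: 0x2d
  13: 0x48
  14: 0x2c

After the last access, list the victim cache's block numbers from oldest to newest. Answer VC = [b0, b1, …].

#0 0xf0→b30/s2 MISS; vc=[]
#1 0xf6→b30/s2 L1-HIT; vc=[]
#2 0xf1→b30/s2 L1-HIT; vc=[]
#3 0xf3→b30/s2 L1-HIT; vc=[]
#4 0xf0→b30/s2 L1-HIT; vc=[]
#5 0xf0→b30/s2 L1-HIT; vc=[]
#6 0x37→b6/s2 MISS; vc=[30]
#7 0x2b→b5/s1 MISS; vc=[30]
#8 0xf7→b30/s2 VC-HIT; vc=[6]
#9 0x2e→b5/s1 L1-HIT; vc=[6]
#10 0xf2→b30/s2 L1-HIT; vc=[6]
#11 0xf3→b30/s2 L1-HIT; vc=[6]
#12 0x2d→b5/s1 L1-HIT; vc=[6]
#13 0x48→b9/s1 MISS; vc=[6,5]
#14 0x2c→b5/s1 VC-HIT; vc=[6,9]

VC = [6, 9]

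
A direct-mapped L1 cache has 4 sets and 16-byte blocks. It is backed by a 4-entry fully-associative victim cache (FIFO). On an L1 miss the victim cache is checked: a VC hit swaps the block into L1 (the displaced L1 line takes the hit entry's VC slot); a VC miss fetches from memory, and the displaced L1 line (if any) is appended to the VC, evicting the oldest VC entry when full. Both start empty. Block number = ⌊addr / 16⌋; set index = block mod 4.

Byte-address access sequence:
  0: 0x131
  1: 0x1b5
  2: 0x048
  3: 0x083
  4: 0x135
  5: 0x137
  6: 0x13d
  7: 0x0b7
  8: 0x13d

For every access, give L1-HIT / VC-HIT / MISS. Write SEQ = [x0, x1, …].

#0 0x131→b19/s3 MISS; vc=[]
#1 0x1b5→b27/s3 MISS; vc=[19]
#2 0x48→b4/s0 MISS; vc=[19]
#3 0x83→b8/s0 MISS; vc=[19,4]
#4 0x135→b19/s3 VC-HIT; vc=[27,4]
#5 0x137→b19/s3 L1-HIT; vc=[27,4]
#6 0x13d→b19/s3 L1-HIT; vc=[27,4]
#7 0xb7→b11/s3 MISS; vc=[27,4,19]
#8 0x13d→b19/s3 VC-HIT; vc=[27,4,11]

SEQ = [MISS, MISS, MISS, MISS, VC-HIT, L1-HIT, L1-HIT, MISS, VC-HIT]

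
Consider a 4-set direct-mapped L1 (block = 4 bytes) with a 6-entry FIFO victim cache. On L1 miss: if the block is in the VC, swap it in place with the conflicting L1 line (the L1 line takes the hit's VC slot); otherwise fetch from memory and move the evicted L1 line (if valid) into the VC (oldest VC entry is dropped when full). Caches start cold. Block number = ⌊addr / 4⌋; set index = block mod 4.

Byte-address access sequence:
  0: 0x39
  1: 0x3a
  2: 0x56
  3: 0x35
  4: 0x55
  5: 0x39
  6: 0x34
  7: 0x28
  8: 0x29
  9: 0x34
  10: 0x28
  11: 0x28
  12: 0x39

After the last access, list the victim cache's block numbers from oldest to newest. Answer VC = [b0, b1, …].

VC = [21, 10]

#0 0x39→b14/s2 MISS; vc=[]
#1 0x3a→b14/s2 L1-HIT; vc=[]
#2 0x56→b21/s1 MISS; vc=[]
#3 0x35→b13/s1 MISS; vc=[21]
#4 0x55→b21/s1 VC-HIT; vc=[13]
#5 0x39→b14/s2 L1-HIT; vc=[13]
#6 0x34→b13/s1 VC-HIT; vc=[21]
#7 0x28→b10/s2 MISS; vc=[21,14]
#8 0x29→b10/s2 L1-HIT; vc=[21,14]
#9 0x34→b13/s1 L1-HIT; vc=[21,14]
#10 0x28→b10/s2 L1-HIT; vc=[21,14]
#11 0x28→b10/s2 L1-HIT; vc=[21,14]
#12 0x39→b14/s2 VC-HIT; vc=[21,10]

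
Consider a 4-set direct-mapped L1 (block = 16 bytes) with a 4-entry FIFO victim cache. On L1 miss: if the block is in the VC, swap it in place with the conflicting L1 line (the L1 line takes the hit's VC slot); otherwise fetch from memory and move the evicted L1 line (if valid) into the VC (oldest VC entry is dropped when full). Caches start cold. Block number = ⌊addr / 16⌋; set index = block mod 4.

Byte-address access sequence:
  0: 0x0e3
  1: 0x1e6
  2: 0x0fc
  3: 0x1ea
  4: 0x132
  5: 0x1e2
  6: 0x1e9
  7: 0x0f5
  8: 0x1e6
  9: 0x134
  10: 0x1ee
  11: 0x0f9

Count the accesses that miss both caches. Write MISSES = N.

MISSES = 4

#0 0xe3→b14/s2 MISS; vc=[]
#1 0x1e6→b30/s2 MISS; vc=[14]
#2 0xfc→b15/s3 MISS; vc=[14]
#3 0x1ea→b30/s2 L1-HIT; vc=[14]
#4 0x132→b19/s3 MISS; vc=[14,15]
#5 0x1e2→b30/s2 L1-HIT; vc=[14,15]
#6 0x1e9→b30/s2 L1-HIT; vc=[14,15]
#7 0xf5→b15/s3 VC-HIT; vc=[14,19]
#8 0x1e6→b30/s2 L1-HIT; vc=[14,19]
#9 0x134→b19/s3 VC-HIT; vc=[14,15]
#10 0x1ee→b30/s2 L1-HIT; vc=[14,15]
#11 0xf9→b15/s3 VC-HIT; vc=[14,19]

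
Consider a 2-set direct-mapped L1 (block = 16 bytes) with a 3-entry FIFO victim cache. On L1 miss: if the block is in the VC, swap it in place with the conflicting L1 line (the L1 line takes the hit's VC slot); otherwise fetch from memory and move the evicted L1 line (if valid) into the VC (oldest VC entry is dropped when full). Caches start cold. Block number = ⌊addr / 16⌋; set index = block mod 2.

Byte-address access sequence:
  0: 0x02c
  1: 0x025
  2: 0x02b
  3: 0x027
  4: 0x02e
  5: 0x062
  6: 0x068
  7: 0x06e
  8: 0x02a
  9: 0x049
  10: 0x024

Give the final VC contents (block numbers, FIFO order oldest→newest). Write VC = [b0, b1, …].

VC = [6, 4]

0: 0x2c (blk 2, set 0) → MISS  vc=[]
1: 0x25 (blk 2, set 0) → L1-HIT  vc=[]
2: 0x2b (blk 2, set 0) → L1-HIT  vc=[]
3: 0x27 (blk 2, set 0) → L1-HIT  vc=[]
4: 0x2e (blk 2, set 0) → L1-HIT  vc=[]
5: 0x62 (blk 6, set 0) → MISS  vc=[2]
6: 0x68 (blk 6, set 0) → L1-HIT  vc=[2]
7: 0x6e (blk 6, set 0) → L1-HIT  vc=[2]
8: 0x2a (blk 2, set 0) → VC-HIT  vc=[6]
9: 0x49 (blk 4, set 0) → MISS  vc=[6, 2]
10: 0x24 (blk 2, set 0) → VC-HIT  vc=[6, 4]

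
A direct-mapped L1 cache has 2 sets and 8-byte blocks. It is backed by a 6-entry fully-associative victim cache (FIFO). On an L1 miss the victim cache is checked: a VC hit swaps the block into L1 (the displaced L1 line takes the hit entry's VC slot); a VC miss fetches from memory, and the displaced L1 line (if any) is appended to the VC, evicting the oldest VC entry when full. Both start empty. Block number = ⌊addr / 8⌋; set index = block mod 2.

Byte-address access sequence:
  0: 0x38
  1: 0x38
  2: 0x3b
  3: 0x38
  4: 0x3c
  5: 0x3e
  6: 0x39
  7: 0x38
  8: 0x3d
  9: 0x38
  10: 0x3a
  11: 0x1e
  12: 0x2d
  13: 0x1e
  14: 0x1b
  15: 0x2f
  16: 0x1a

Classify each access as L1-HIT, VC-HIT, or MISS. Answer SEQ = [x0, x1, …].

SEQ = [MISS, L1-HIT, L1-HIT, L1-HIT, L1-HIT, L1-HIT, L1-HIT, L1-HIT, L1-HIT, L1-HIT, L1-HIT, MISS, MISS, VC-HIT, L1-HIT, VC-HIT, VC-HIT]

  [0] addr=0x38 blk=7 s=1: MISS | VC []
  [1] addr=0x38 blk=7 s=1: L1-HIT | VC []
  [2] addr=0x3b blk=7 s=1: L1-HIT | VC []
  [3] addr=0x38 blk=7 s=1: L1-HIT | VC []
  [4] addr=0x3c blk=7 s=1: L1-HIT | VC []
  [5] addr=0x3e blk=7 s=1: L1-HIT | VC []
  [6] addr=0x39 blk=7 s=1: L1-HIT | VC []
  [7] addr=0x38 blk=7 s=1: L1-HIT | VC []
  [8] addr=0x3d blk=7 s=1: L1-HIT | VC []
  [9] addr=0x38 blk=7 s=1: L1-HIT | VC []
  [10] addr=0x3a blk=7 s=1: L1-HIT | VC []
  [11] addr=0x1e blk=3 s=1: MISS | VC [7]
  [12] addr=0x2d blk=5 s=1: MISS | VC [7, 3]
  [13] addr=0x1e blk=3 s=1: VC-HIT | VC [7, 5]
  [14] addr=0x1b blk=3 s=1: L1-HIT | VC [7, 5]
  [15] addr=0x2f blk=5 s=1: VC-HIT | VC [7, 3]
  [16] addr=0x1a blk=3 s=1: VC-HIT | VC [7, 5]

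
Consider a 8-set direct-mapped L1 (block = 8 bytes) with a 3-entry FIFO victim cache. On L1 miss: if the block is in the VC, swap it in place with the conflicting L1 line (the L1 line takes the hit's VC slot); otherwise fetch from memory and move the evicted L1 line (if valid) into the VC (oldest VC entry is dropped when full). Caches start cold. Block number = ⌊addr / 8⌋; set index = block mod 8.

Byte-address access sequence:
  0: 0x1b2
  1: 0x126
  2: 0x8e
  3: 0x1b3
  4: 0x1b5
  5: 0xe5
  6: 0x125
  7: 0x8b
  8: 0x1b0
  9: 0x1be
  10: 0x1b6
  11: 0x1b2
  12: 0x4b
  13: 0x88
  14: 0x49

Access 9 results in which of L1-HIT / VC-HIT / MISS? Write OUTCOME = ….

OUTCOME = MISS

0: 0x1b2 (blk 54, set 6) → MISS  vc=[]
1: 0x126 (blk 36, set 4) → MISS  vc=[]
2: 0x8e (blk 17, set 1) → MISS  vc=[]
3: 0x1b3 (blk 54, set 6) → L1-HIT  vc=[]
4: 0x1b5 (blk 54, set 6) → L1-HIT  vc=[]
5: 0xe5 (blk 28, set 4) → MISS  vc=[36]
6: 0x125 (blk 36, set 4) → VC-HIT  vc=[28]
7: 0x8b (blk 17, set 1) → L1-HIT  vc=[28]
8: 0x1b0 (blk 54, set 6) → L1-HIT  vc=[28]
9: 0x1be (blk 55, set 7) → MISS  vc=[28]
10: 0x1b6 (blk 54, set 6) → L1-HIT  vc=[28]
11: 0x1b2 (blk 54, set 6) → L1-HIT  vc=[28]
12: 0x4b (blk 9, set 1) → MISS  vc=[28, 17]
13: 0x88 (blk 17, set 1) → VC-HIT  vc=[28, 9]
14: 0x49 (blk 9, set 1) → VC-HIT  vc=[28, 17]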